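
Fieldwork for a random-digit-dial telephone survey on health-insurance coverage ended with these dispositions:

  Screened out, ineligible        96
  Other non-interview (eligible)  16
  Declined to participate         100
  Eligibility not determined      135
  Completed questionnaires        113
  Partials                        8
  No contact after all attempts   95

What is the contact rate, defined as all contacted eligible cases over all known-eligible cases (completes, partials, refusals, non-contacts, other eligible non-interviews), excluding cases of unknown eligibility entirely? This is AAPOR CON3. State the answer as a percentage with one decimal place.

Numerator → 113 + 8 + 100 + 16 = 237
Base → 113 + 8 + 100 + 95 + 16 = 332
CON3 = 237 / 332 = 0.7139

71.4%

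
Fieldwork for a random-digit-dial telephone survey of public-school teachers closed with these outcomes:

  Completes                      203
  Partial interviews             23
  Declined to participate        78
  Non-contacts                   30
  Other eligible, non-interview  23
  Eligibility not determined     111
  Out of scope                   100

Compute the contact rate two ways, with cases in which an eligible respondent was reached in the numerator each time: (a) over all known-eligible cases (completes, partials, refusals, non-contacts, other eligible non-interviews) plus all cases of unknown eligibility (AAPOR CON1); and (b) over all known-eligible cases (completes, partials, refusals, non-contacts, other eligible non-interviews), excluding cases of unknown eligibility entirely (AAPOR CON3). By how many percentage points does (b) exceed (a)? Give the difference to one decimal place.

21.7

Num: 203 + 23 + 78 + 23 = 327
Denom: 203 + 23 + 78 + 30 + 23 + 111 = 468
CON1 = 327 / 468 = 0.6987
Denom: 203 + 23 + 78 + 30 + 23 = 357
CON3 = 327 / 357 = 0.9160
Difference = 91.60 − 69.87 = 21.73 percentage points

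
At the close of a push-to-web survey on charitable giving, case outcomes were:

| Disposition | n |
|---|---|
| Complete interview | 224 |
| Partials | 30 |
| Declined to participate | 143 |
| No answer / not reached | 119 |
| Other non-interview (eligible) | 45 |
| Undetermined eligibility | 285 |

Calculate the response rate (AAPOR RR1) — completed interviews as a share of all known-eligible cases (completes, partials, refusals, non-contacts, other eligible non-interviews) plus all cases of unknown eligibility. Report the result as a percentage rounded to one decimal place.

Numerator: 224
Base: 224 + 30 + 143 + 119 + 45 + 285 = 846
RR1 = 224 / 846 = 0.2648

26.5%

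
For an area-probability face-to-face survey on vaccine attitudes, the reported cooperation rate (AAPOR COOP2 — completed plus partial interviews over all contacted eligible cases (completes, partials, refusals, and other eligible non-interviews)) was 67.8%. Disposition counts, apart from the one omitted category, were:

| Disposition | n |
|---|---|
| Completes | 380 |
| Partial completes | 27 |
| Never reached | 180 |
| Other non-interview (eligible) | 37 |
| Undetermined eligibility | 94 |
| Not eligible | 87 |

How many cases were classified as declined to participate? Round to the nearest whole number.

156

Num: 380 + 27 = 407
COOP2 = 407 / D = 0.678
D = 407 / 0.678 = 600.3
Rest of base = 444
declined to participate = 600.3 − 444 ≈ 156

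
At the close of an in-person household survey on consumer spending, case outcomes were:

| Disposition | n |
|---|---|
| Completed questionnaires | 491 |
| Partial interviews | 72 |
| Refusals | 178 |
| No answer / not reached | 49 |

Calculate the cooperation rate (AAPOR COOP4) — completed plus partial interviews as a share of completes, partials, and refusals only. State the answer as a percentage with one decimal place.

76.0%

Top: 491 + 72 = 563
Denominator: 491 + 72 + 178 = 741
COOP4 = 563 / 741 = 0.7598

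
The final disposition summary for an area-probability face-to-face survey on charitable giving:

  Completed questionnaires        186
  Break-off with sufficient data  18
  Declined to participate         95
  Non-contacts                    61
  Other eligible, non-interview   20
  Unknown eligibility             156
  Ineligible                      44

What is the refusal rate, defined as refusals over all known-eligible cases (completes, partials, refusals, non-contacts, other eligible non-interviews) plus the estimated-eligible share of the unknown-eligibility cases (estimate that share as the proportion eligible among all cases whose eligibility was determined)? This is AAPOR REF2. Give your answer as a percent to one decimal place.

18.3%

Numerator = 95
Known eligible = 186 + 18 + 95 + 61 + 20 = 380
e = 380 / (380 + 44) = 380 / 424 = 0.8962
Estimated eligible among unknowns = 0.8962 × 156 = 139.81
Denom = 380 + 139.81 = 519.81
REF2 = 95 / 519.81 = 0.1828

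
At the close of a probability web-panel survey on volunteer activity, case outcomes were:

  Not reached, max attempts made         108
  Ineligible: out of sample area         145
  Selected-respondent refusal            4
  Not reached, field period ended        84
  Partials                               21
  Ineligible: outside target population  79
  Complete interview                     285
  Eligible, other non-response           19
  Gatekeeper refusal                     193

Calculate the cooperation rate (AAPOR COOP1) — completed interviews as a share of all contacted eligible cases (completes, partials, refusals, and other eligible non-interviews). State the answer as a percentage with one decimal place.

54.6%

Refused = 193 + 4 = 197
Non-contacts = 84 + 108 = 192
Not eligible = 79 + 145 = 224
Top: 285
Base: 285 + 21 + 197 + 19 = 522
COOP1 = 285 / 522 = 0.5460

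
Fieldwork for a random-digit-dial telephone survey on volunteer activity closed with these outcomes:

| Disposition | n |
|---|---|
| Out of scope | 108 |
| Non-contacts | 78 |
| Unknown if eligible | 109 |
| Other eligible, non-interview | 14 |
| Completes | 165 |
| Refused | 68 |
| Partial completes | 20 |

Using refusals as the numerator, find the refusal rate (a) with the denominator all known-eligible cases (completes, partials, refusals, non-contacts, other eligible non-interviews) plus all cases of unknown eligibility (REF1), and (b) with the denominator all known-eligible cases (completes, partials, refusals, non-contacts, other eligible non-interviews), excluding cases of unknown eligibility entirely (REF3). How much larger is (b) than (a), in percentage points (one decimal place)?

Num = 68
Denom = 165 + 20 + 68 + 78 + 14 + 109 = 454
REF1 = 68 / 454 = 0.1498
Denom = 165 + 20 + 68 + 78 + 14 = 345
REF3 = 68 / 345 = 0.1971
Difference = 19.71 − 14.98 = 4.73 percentage points

4.7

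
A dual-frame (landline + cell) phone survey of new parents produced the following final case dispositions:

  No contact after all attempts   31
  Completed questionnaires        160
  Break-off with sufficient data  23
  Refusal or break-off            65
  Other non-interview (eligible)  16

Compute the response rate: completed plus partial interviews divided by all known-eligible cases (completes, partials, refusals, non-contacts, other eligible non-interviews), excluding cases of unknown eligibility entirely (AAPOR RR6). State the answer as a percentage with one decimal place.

Numerator: 160 + 23 = 183
Base: 160 + 23 + 65 + 31 + 16 = 295
RR6 = 183 / 295 = 0.6203

62.0%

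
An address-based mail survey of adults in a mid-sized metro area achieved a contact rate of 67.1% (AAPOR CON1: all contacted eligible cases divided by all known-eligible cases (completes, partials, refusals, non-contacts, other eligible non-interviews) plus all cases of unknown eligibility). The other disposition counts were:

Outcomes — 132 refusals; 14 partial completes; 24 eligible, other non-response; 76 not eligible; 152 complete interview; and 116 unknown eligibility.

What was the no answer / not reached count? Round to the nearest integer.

Numerator = 152 + 14 + 132 + 24 = 322
CON1 = 322 / D = 0.671
D = 322 / 0.671 = 479.9
Other denominator terms total 438
no answer / not reached = 479.9 − 438 ≈ 42

42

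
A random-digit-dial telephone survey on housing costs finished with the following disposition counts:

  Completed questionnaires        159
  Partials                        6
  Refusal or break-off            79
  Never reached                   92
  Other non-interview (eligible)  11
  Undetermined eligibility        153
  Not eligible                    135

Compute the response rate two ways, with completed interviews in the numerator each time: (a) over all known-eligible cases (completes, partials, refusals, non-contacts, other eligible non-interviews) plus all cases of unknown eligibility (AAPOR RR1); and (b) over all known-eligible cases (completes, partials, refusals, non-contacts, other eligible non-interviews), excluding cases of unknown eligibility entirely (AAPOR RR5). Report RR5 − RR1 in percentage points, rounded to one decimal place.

14.0

Top: 159
Denom: 159 + 6 + 79 + 92 + 11 + 153 = 500
RR1 = 159 / 500 = 0.3180
Denom: 159 + 6 + 79 + 92 + 11 = 347
RR5 = 159 / 347 = 0.4582
Difference = 45.82 − 31.80 = 14.02 percentage points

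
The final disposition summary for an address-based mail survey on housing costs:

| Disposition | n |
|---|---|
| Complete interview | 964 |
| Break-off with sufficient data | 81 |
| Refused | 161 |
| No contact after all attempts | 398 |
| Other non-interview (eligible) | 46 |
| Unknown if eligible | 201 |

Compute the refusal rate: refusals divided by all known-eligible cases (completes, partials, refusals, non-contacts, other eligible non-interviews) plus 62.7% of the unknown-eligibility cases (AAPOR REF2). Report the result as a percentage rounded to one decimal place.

Top: 161
Determined eligible: 964 + 81 + 161 + 398 + 46 = 1650
Eligible share of unknowns: 0.6270 × 201 = 126.03
Denom: 1650 + 126.03 = 1776.03
REF2 = 161 / 1776.03 = 0.0907

9.1%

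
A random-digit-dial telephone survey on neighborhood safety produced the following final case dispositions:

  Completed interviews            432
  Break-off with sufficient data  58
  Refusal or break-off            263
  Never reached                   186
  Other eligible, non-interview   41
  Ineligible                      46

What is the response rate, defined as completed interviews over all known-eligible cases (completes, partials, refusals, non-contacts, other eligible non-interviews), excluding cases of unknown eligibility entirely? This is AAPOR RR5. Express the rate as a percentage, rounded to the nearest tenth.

44.1%

Numerator = 432
Denom = 432 + 58 + 263 + 186 + 41 = 980
RR5 = 432 / 980 = 0.4408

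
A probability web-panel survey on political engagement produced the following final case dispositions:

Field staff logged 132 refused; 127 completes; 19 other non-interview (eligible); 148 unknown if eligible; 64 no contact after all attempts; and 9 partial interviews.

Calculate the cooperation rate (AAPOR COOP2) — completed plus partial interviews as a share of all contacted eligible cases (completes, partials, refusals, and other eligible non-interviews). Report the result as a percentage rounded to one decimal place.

47.4%

Numerator = 127 + 9 = 136
Base = 127 + 9 + 132 + 19 = 287
COOP2 = 136 / 287 = 0.4739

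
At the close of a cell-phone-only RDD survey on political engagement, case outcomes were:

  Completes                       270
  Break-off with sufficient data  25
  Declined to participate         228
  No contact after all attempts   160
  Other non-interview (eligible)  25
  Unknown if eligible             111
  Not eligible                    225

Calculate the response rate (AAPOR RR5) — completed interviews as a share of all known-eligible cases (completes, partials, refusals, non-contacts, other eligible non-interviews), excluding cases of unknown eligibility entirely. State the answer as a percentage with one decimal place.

Numerator: 270
Denominator: 270 + 25 + 228 + 160 + 25 = 708
RR5 = 270 / 708 = 0.3814

38.1%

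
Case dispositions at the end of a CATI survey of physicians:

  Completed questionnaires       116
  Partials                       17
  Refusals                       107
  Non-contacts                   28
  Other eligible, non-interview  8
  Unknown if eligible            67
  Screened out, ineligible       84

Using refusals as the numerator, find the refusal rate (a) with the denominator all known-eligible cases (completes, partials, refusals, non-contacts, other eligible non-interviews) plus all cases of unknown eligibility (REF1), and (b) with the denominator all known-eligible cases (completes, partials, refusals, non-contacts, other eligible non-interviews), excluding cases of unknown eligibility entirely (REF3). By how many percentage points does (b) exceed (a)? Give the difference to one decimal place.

Top = 107
Denominator = 116 + 17 + 107 + 28 + 8 + 67 = 343
REF1 = 107 / 343 = 0.3120
Denominator = 116 + 17 + 107 + 28 + 8 = 276
REF3 = 107 / 276 = 0.3877
Difference = 38.77 − 31.20 = 7.57 percentage points

7.6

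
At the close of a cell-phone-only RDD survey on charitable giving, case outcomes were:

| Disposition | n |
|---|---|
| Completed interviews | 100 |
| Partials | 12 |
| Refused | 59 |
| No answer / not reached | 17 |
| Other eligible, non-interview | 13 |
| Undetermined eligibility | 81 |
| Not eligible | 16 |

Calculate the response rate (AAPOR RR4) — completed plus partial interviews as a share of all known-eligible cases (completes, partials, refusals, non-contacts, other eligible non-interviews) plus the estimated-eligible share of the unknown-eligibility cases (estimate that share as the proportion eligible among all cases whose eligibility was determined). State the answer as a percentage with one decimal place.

Top → 100 + 12 = 112
Eligible (known) → 100 + 12 + 59 + 17 + 13 = 201
e = 201 / (201 + 16) = 201 / 217 = 0.9263
Estimated eligible among unknowns → 0.9263 × 81 = 75.03
Base → 201 + 75.03 = 276.03
RR4 = 112 / 276.03 = 0.4058

40.6%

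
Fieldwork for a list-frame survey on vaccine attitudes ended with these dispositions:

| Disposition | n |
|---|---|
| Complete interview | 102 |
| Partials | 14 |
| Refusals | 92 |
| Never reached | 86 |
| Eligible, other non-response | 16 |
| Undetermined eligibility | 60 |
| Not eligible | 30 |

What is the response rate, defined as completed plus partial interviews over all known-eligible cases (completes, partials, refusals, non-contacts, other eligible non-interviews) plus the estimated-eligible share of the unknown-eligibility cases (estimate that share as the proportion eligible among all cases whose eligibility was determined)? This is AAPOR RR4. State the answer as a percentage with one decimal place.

31.8%

Top = 102 + 14 = 116
Determined eligible = 102 + 14 + 92 + 86 + 16 = 310
e = 310 / (310 + 30) = 310 / 340 = 0.9118
Estimated eligible among unknowns = 0.9118 × 60 = 54.71
Denom = 310 + 54.71 = 364.71
RR4 = 116 / 364.71 = 0.3181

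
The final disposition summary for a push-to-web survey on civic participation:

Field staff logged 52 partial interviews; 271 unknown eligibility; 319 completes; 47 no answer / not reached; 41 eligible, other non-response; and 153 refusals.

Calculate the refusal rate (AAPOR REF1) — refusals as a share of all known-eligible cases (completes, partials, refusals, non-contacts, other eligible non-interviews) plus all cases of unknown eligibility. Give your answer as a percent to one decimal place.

Num → 153
Denom → 319 + 52 + 153 + 47 + 41 + 271 = 883
REF1 = 153 / 883 = 0.1733

17.3%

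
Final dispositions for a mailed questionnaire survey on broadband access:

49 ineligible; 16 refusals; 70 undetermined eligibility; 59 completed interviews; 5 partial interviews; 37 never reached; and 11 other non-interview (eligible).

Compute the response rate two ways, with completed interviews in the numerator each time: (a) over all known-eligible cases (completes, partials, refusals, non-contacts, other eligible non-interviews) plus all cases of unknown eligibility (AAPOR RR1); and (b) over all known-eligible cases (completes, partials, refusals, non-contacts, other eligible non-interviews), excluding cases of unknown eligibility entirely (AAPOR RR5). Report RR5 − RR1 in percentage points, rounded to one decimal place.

16.3

Numerator: 59
Denominator: 59 + 5 + 16 + 37 + 11 + 70 = 198
RR1 = 59 / 198 = 0.2980
Denominator: 59 + 5 + 16 + 37 + 11 = 128
RR5 = 59 / 128 = 0.4609
Difference = 46.09 − 29.80 = 16.29 percentage points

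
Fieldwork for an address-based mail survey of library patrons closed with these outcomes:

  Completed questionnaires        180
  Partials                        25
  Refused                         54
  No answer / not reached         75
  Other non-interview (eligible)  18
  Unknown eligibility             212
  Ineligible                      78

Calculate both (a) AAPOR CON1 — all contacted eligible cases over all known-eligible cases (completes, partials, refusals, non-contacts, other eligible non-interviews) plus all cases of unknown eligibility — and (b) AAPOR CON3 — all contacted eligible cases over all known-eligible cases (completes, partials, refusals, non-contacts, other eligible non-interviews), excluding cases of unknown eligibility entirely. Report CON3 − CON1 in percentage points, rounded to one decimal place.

Num = 180 + 25 + 54 + 18 = 277
Denominator = 180 + 25 + 54 + 75 + 18 + 212 = 564
CON1 = 277 / 564 = 0.4911
Denominator = 180 + 25 + 54 + 75 + 18 = 352
CON3 = 277 / 352 = 0.7869
Difference = 78.69 − 49.11 = 29.58 percentage points

29.6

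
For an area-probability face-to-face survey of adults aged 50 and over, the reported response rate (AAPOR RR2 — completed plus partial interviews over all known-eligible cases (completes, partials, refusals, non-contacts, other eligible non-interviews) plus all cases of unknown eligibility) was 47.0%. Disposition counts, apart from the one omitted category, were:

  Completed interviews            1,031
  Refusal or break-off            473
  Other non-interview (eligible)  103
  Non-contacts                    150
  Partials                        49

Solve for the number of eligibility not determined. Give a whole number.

492

Numerator = 1031 + 49 = 1080
RR2 = 1080 / D = 0.470
D = 1080 / 0.470 = 2297.9
Remaining denominator categories sum to 1806
eligibility not determined = 2297.9 − 1806 ≈ 492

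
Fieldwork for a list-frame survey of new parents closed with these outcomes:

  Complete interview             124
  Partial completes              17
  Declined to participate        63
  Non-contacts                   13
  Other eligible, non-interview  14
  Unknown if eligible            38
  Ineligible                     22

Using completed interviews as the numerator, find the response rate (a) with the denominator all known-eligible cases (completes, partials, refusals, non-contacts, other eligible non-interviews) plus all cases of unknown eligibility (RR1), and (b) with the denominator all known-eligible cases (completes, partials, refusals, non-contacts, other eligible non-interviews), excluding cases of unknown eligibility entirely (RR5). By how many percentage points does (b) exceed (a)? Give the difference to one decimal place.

Num: 124
Base: 124 + 17 + 63 + 13 + 14 + 38 = 269
RR1 = 124 / 269 = 0.4610
Base: 124 + 17 + 63 + 13 + 14 = 231
RR5 = 124 / 231 = 0.5368
Difference = 53.68 − 46.10 = 7.58 percentage points

7.6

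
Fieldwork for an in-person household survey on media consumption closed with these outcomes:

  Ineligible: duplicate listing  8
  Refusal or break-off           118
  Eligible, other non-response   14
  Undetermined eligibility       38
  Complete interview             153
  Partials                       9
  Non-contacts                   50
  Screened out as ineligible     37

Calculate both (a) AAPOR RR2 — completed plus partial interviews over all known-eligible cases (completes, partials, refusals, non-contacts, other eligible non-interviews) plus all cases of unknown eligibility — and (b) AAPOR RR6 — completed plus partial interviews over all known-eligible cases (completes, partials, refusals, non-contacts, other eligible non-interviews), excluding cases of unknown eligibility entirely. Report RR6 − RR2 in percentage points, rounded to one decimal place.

Not eligible = 37 + 8 = 45
Num = 153 + 9 = 162
Denominator = 153 + 9 + 118 + 50 + 14 + 38 = 382
RR2 = 162 / 382 = 0.4241
Denominator = 153 + 9 + 118 + 50 + 14 = 344
RR6 = 162 / 344 = 0.4709
Difference = 47.09 − 42.41 = 4.68 percentage points

4.7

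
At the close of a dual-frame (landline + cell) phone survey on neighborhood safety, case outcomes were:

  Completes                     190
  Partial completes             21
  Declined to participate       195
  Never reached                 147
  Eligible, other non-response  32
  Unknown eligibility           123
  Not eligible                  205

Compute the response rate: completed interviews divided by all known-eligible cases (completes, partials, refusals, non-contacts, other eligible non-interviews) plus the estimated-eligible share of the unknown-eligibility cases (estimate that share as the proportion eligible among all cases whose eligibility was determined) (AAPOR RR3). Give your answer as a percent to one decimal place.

Numerator → 190
Known eligible → 190 + 21 + 195 + 147 + 32 = 585
e = 585 / (585 + 205) = 585 / 790 = 0.7405
Eligible share of unknowns → 0.7405 × 123 = 91.08
Denom → 585 + 91.08 = 676.08
RR3 = 190 / 676.08 = 0.2810

28.1%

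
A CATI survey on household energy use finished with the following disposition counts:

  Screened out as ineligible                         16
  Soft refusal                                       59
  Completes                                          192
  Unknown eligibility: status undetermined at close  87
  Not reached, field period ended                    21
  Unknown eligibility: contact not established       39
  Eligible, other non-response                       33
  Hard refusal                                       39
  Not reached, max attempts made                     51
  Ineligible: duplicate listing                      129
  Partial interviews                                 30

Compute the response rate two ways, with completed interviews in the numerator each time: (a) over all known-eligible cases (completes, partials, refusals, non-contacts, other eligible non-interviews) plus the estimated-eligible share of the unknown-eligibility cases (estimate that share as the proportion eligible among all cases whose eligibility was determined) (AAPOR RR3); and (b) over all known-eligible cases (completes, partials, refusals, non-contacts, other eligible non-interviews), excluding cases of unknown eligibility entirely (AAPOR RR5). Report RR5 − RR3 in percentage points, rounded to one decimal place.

Declined to participate = 39 + 59 = 98
Never reached = 21 + 51 = 72
Eligibility not determined = 39 + 87 = 126
Not eligible = 16 + 129 = 145
Numerator = 192
Eligible (known) = 192 + 30 + 98 + 72 + 33 = 425
e = 425 / (425 + 145) = 425 / 570 = 0.7456
Eligible share of unknowns = 0.7456 × 126 = 93.95
Base = 425 + 93.95 = 518.95
RR3 = 192 / 518.95 = 0.3700
Base = 192 + 30 + 98 + 72 + 33 = 425
RR5 = 192 / 425 = 0.4518
Difference = 45.18 − 37.00 = 8.18 percentage points

8.2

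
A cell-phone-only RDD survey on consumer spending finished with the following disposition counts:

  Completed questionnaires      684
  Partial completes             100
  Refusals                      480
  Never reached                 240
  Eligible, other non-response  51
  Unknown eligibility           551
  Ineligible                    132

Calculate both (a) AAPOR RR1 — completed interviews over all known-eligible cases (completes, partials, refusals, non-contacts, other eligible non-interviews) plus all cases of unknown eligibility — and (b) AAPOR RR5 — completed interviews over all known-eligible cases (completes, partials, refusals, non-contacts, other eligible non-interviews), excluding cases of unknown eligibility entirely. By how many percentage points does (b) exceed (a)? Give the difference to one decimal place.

11.5

Top: 684
Denom: 684 + 100 + 480 + 240 + 51 + 551 = 2106
RR1 = 684 / 2106 = 0.3248
Denom: 684 + 100 + 480 + 240 + 51 = 1555
RR5 = 684 / 1555 = 0.4399
Difference = 43.99 − 32.48 = 11.51 percentage points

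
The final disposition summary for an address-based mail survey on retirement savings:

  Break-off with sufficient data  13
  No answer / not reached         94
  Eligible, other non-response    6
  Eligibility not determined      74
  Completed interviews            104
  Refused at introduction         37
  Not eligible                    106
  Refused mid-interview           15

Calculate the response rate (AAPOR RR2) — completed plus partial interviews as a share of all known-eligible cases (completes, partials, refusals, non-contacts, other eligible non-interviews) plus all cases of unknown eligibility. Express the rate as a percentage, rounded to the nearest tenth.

34.1%

Refused = 37 + 15 = 52
Num → 104 + 13 = 117
Denominator → 104 + 13 + 52 + 94 + 6 + 74 = 343
RR2 = 117 / 343 = 0.3411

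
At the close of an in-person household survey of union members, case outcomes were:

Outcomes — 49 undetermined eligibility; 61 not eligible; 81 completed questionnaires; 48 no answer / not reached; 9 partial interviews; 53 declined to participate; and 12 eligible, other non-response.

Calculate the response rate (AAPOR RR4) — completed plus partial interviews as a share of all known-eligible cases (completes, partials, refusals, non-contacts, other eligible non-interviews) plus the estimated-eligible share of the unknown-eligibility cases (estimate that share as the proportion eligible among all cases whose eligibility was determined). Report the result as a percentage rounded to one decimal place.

37.4%

Num → 81 + 9 = 90
Determined eligible → 81 + 9 + 53 + 48 + 12 = 203
e = 203 / (203 + 61) = 203 / 264 = 0.7689
Eligible share of unknowns → 0.7689 × 49 = 37.68
Denom → 203 + 37.68 = 240.68
RR4 = 90 / 240.68 = 0.3739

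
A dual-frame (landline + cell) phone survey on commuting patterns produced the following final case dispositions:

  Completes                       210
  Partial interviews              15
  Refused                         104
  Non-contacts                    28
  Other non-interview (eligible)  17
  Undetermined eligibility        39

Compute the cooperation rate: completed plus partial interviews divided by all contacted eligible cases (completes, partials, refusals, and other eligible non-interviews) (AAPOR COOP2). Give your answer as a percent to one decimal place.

65.0%

Num → 210 + 15 = 225
Base → 210 + 15 + 104 + 17 = 346
COOP2 = 225 / 346 = 0.6503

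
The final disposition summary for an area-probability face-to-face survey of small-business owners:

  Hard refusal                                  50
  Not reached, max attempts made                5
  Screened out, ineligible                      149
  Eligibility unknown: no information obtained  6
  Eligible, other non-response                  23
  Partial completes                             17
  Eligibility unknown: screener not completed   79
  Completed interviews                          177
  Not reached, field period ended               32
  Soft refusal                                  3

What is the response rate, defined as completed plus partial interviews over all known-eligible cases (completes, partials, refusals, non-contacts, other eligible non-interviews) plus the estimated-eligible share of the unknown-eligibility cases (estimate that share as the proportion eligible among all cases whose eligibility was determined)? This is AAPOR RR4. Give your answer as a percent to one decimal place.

Declined to participate = 50 + 3 = 53
Never reached = 32 + 5 = 37
Unknown if eligible = 79 + 6 = 85
Top: 177 + 17 = 194
Known eligible: 177 + 17 + 53 + 37 + 23 = 307
e = 307 / (307 + 149) = 307 / 456 = 0.6732
Estimated eligible among unknowns: 0.6732 × 85 = 57.22
Denominator: 307 + 57.22 = 364.22
RR4 = 194 / 364.22 = 0.5326

53.3%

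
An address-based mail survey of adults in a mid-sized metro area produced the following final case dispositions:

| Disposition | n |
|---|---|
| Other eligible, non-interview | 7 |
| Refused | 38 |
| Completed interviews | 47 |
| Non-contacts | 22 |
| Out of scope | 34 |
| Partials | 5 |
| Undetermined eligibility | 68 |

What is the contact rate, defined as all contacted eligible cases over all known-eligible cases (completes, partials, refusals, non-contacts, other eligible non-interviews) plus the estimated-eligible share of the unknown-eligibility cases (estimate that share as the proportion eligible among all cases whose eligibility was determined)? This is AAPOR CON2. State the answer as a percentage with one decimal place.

Top: 47 + 5 + 38 + 7 = 97
Known eligible: 47 + 5 + 38 + 22 + 7 = 119
e = 119 / (119 + 34) = 119 / 153 = 0.7778
e × U: 0.7778 × 68 = 52.89
Denominator: 119 + 52.89 = 171.89
CON2 = 97 / 171.89 = 0.5643

56.4%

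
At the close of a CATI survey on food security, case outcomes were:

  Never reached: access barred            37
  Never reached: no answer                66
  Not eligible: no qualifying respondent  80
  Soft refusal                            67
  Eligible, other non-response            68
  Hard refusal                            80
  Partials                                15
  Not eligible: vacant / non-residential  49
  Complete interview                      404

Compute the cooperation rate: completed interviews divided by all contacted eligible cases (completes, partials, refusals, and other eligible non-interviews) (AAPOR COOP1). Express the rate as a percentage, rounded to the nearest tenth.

Refusal or break-off = 80 + 67 = 147
Non-contacts = 66 + 37 = 103
Ineligible = 80 + 49 = 129
Top: 404
Denom: 404 + 15 + 147 + 68 = 634
COOP1 = 404 / 634 = 0.6372

63.7%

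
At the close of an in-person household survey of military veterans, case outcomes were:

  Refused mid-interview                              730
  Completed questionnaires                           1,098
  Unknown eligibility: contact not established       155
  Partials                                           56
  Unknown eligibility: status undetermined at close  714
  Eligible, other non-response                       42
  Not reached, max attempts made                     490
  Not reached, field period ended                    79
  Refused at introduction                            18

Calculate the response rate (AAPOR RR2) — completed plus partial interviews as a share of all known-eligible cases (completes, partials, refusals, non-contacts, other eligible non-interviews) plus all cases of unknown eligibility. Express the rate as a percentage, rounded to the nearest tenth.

Refusals = 18 + 730 = 748
Non-contacts = 79 + 490 = 569
Undetermined eligibility = 155 + 714 = 869
Top: 1098 + 56 = 1154
Denominator: 1098 + 56 + 748 + 569 + 42 + 869 = 3382
RR2 = 1154 / 3382 = 0.3412

34.1%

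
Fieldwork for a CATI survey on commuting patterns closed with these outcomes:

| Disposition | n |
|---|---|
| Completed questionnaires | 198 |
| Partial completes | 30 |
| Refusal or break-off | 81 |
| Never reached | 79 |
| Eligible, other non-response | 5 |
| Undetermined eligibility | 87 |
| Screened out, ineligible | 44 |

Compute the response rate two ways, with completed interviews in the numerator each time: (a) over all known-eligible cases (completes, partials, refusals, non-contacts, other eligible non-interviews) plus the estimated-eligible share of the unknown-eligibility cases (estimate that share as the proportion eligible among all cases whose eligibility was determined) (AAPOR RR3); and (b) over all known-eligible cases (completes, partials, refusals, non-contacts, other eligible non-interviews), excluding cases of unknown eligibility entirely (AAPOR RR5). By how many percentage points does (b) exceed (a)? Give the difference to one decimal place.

Top = 198
Known eligible = 198 + 30 + 81 + 79 + 5 = 393
e = 393 / (393 + 44) = 393 / 437 = 0.8993
Estimated eligible among unknowns = 0.8993 × 87 = 78.24
Denominator = 393 + 78.24 = 471.24
RR3 = 198 / 471.24 = 0.4202
Denominator = 198 + 30 + 81 + 79 + 5 = 393
RR5 = 198 / 393 = 0.5038
Difference = 50.38 − 42.02 = 8.36 percentage points

8.4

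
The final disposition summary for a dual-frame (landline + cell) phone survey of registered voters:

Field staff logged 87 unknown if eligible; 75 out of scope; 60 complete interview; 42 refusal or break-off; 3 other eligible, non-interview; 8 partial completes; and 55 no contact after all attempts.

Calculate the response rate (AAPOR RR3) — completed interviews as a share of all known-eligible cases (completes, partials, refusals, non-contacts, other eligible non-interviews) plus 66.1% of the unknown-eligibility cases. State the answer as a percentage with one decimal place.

Top → 60
Known eligible → 60 + 8 + 42 + 55 + 3 = 168
Eligible share of unknowns → 0.6610 × 87 = 57.51
Base → 168 + 57.51 = 225.51
RR3 = 60 / 225.51 = 0.2661

26.6%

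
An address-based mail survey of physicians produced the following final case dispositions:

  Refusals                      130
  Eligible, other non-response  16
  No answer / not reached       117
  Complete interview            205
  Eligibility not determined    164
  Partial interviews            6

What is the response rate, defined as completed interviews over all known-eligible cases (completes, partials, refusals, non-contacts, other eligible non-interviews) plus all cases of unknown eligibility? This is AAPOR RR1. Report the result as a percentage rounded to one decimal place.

Numerator → 205
Denom → 205 + 6 + 130 + 117 + 16 + 164 = 638
RR1 = 205 / 638 = 0.3213

32.1%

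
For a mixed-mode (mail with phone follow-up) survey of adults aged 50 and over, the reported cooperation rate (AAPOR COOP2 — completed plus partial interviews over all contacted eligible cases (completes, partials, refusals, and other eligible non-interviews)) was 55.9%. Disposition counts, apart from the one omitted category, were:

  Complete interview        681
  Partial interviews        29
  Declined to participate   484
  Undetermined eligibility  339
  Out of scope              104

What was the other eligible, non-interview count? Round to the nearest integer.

Numerator: 681 + 29 = 710
COOP2 = 710 / D = 0.559
D = 710 / 0.559 = 1270.1
Rest of base = 1194
other eligible, non-interview = 1270.1 − 1194 ≈ 76

76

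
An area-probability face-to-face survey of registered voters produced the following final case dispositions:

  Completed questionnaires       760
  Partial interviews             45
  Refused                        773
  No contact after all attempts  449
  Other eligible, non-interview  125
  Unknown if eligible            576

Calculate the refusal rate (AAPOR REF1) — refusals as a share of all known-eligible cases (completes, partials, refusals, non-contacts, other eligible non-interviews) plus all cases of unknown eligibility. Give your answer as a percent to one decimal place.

Num → 773
Denominator → 760 + 45 + 773 + 449 + 125 + 576 = 2728
REF1 = 773 / 2728 = 0.2834

28.3%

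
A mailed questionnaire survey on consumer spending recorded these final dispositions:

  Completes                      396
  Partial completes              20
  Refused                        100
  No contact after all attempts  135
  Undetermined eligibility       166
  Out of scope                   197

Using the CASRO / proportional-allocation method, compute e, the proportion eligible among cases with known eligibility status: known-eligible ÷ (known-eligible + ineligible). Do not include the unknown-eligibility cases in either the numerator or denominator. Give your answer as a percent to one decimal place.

Determined eligible: 396 + 20 + 100 + 135 = 651
e = 651 / (651 + 197) = 651 / 848 = 0.7677

76.8%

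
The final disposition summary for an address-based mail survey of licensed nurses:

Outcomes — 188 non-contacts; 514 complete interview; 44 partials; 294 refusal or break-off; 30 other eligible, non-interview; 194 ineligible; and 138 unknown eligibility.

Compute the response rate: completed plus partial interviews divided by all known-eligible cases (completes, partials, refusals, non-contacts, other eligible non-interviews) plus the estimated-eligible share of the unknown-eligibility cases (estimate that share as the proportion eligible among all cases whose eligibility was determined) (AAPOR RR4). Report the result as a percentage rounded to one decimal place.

47.0%

Num → 514 + 44 = 558
Known eligible → 514 + 44 + 294 + 188 + 30 = 1070
e = 1070 / (1070 + 194) = 1070 / 1264 = 0.8465
e × U → 0.8465 × 138 = 116.82
Denom → 1070 + 116.82 = 1186.82
RR4 = 558 / 1186.82 = 0.4702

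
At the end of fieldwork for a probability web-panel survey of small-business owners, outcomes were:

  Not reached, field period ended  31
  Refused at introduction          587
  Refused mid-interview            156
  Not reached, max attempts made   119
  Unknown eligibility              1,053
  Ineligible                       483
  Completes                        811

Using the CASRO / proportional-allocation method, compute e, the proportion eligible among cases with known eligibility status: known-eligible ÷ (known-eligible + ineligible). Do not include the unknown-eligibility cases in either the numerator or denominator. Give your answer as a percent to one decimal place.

77.9%

Refused = 587 + 156 = 743
No answer / not reached = 31 + 119 = 150
Eligible (known): 811 + 743 + 150 = 1704
e = 1704 / (1704 + 483) = 1704 / 2187 = 0.7791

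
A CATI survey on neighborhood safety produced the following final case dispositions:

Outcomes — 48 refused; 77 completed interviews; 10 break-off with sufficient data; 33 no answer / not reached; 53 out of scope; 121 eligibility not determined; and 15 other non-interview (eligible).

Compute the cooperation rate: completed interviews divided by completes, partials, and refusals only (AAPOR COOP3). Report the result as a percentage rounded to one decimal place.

Num: 77
Base: 77 + 10 + 48 = 135
COOP3 = 77 / 135 = 0.5704

57.0%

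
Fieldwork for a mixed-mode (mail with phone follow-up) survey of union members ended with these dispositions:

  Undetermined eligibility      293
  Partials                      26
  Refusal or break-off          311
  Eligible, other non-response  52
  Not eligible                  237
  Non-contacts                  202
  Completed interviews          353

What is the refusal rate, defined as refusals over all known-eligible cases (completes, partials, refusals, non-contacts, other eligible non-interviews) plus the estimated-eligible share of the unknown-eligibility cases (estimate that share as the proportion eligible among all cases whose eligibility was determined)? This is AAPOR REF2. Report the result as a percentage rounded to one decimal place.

Numerator: 311
Known eligible: 353 + 26 + 311 + 202 + 52 = 944
e = 944 / (944 + 237) = 944 / 1181 = 0.7993
Estimated eligible among unknowns: 0.7993 × 293 = 234.19
Base: 944 + 234.19 = 1178.19
REF2 = 311 / 1178.19 = 0.2640

26.4%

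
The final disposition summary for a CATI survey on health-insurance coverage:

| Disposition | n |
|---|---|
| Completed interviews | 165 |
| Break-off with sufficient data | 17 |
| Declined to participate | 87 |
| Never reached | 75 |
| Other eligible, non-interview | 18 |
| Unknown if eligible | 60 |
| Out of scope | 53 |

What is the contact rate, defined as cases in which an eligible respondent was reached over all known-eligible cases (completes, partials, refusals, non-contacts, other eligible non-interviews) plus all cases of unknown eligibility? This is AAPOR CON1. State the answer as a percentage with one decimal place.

Top → 165 + 17 + 87 + 18 = 287
Denominator → 165 + 17 + 87 + 75 + 18 + 60 = 422
CON1 = 287 / 422 = 0.6801

68.0%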